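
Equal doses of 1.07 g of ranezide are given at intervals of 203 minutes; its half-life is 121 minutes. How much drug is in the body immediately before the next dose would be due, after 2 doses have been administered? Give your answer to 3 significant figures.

0.439 g

The 2 doses were given 406, 203 minutes ago.
Total = 1.07·(1/2)^(406/121) + 1.07·(1/2)^(203/121)
      = 0.10455 + 0.33446 ≈ 0.43901 g.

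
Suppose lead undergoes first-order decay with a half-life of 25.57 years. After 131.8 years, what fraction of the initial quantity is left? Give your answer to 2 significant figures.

n = 131.8/25.57 ≈ 5.1545 half-lives.
Fraction remaining = (1/2)^5.1545 ≈ 0.028077.

0.028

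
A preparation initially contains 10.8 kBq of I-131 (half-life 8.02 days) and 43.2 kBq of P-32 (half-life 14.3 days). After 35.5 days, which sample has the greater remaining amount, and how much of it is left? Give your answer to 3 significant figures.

I-131: 10.8 × (1/2)^4.4264 ≈ 0.50227 kBq.
P-32: 43.2 × (1/2)^2.4825 ≈ 7.7299 kBq.
P-32 has more remaining, at ≈ 7.7299 kBq.

P-32, 7.73 kBq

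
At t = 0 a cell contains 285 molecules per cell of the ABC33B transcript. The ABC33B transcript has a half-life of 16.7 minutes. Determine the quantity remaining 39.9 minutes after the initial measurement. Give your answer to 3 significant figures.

54.4 molecules per cell

Number of half-lives: n = 39.9/16.7 ≈ 2.3892.
Remaining = 285 × (1/2)^2.3892 = 285 × 0.19089 ≈ 54.402 molecules per cell.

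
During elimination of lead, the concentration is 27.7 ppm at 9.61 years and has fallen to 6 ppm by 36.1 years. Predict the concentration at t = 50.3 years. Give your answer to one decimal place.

Over Δt = 36.1 − 9.61 = 26.49 years, the level fell by a factor of 27.7/6 ≈ 4.6167.
n = log₂(4.6167) ≈ 2.2069 half-lives, so t½ = 26.49/2.2069 ≈ 12.004 years.
From t = 36.1 to t = 50.3: 6 × (1/2)^((50.3−36.1)/12.004) ≈ 2.6426 ppm.

2.6 ppm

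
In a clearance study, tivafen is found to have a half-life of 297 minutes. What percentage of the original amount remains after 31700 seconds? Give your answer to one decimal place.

31700 seconds = 528.333 minutes.
n = 528.333/297 ≈ 1.7789 half-lives.
Fraction remaining = (1/2)^1.7789 ≈ 0.29141, i.e. 29.141%.

29.1%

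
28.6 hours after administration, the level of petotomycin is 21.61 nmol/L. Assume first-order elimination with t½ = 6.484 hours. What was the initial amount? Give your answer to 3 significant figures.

460 nmol/L

Number of half-lives elapsed: n = 28.6/6.484 ≈ 4.4109.
A₀ = A × 2^n = 21.61 × 2^4.4109 = 21.61 × 21.272 ≈ 459.68 nmol/L.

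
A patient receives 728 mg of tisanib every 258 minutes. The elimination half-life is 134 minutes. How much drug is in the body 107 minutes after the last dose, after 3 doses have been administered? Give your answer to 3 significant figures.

558 mg

The 3 doses were given 623, 365, 107 minutes ago.
Total = 728·(1/2)^(623/134) + 728·(1/2)^(365/134) + 728·(1/2)^(107/134)
      = 29.011 + 110.19 + 418.56 ≈ 557.77 mg.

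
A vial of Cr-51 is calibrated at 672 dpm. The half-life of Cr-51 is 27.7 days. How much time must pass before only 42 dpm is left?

42/672 = 1/16, so 4 half-lives have elapsed.
t = 4 × 27.7 = 110.8 days.

110.8 days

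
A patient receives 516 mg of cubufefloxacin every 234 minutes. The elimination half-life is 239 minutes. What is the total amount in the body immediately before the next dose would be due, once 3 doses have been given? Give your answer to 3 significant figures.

462 mg

The 3 doses were given 702, 468, 234 minutes ago.
Total = 516·(1/2)^(702/239) + 516·(1/2)^(468/239) + 516·(1/2)^(234/239)
      = 67.368 + 132.8 + 261.77 ≈ 461.93 mg.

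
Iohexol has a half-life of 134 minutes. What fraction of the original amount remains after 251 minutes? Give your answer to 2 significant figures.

0.27

n = 251/134 ≈ 1.8731 half-lives.
Fraction remaining = (1/2)^1.8731 ≈ 0.27298.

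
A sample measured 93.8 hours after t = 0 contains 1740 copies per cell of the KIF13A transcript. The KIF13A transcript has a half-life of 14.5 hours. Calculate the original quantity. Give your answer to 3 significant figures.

Number of half-lives elapsed: n = 93.8/14.5 ≈ 6.469.
A₀ = A × 2^n = 1740 × 2^6.469 = 1740 × 88.583 ≈ 154140 copies per cell.

154000 copies per cell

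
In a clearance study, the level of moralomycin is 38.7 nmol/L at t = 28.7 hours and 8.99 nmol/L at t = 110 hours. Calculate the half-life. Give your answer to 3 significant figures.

38.6 hours

Over Δt = 110 − 28.7 = 81.3 hours, the level fell by a factor of 38.7/8.99 ≈ 4.3048.
n = log₂(4.3048) ≈ 2.1059 half-lives, so t½ = 81.3/2.1059 ≈ 38.605 hours.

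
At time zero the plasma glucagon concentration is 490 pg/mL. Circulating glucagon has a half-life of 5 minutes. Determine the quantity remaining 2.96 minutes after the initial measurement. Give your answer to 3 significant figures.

Number of half-lives: n = 2.96/5 ≈ 0.592.
Remaining = 490 × (1/2)^0.592 = 490 × 0.66342 ≈ 325.08 pg/mL.

325 pg/mL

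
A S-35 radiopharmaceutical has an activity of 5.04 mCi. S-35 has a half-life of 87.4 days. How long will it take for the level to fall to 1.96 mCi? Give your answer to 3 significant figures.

Fraction remaining = 1.96/5.04 ≈ 0.38889.
n = log₂(5.04/1.96) = ln(2.5714)/ln 2 ≈ 1.3626 half-lives.
t = n × t½ = 1.3626 × 87.4 ≈ 119.09 days.

119 days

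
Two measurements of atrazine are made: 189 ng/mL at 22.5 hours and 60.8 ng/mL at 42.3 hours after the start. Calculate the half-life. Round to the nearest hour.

12 hours

Over Δt = 42.3 − 22.5 = 19.8 hours, the level fell by a factor of 189/60.8 ≈ 3.1086.
n = log₂(3.1086) ≈ 1.6362 half-lives, so t½ = 19.8/1.6362 ≈ 12.101 hours.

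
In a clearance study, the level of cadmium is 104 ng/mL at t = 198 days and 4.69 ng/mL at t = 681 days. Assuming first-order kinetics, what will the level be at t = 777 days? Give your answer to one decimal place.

Over Δt = 681 − 198 = 483 days, the level fell by a factor of 104/4.69 ≈ 22.175.
n = log₂(22.175) ≈ 4.4709 half-lives, so t½ = 483/4.4709 ≈ 108.03 days.
From t = 681 to t = 777: 4.69 × (1/2)^((777−681)/108.03) ≈ 2.5332 ng/mL.

2.5 ng/mL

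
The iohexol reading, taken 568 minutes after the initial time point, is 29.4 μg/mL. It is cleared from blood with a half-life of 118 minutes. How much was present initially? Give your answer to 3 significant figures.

Number of half-lives elapsed: n = 568/118 ≈ 4.8136.
A₀ = A × 2^n = 29.4 × 2^4.8136 = 29.4 × 28.121 ≈ 826.75 μg/mL.

827 μg/mL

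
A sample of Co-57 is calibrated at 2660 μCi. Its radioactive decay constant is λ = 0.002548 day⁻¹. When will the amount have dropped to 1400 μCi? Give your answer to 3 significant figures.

t½ = ln 2 / λ = 0.69315 / 0.002548 ≈ 272.04 days.
Fraction remaining = 1400/2660 ≈ 0.52632.
n = log₂(2660/1400) = ln(1.9)/ln 2 ≈ 0.926 half-lives.
t = n × t½ = 0.926 × 272.04 ≈ 251.9 days.

252 days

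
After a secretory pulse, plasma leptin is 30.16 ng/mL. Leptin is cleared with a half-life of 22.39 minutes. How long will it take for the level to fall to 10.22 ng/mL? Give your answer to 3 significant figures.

Fraction remaining = 10.22/30.16 ≈ 0.33886.
n = log₂(30.16/10.22) = ln(2.9511)/ln 2 ≈ 1.5612 half-lives.
t = n × t½ = 1.5612 × 22.39 ≈ 34.956 minutes.

35.0 minutes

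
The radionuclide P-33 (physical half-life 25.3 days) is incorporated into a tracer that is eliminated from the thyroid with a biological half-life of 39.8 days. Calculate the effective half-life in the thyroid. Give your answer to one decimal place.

1/t_eff = 1/t_phys + 1/t_biol = 1/25.3 + 1/39.8 = 0.064651 per day.
t_eff = 25.3 × 39.8 / (25.3 + 39.8) ≈ 15.468 days.

15.5 days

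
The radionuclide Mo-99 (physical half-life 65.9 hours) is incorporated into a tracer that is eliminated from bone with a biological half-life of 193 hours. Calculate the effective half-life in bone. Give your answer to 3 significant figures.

1/t_eff = 1/t_phys + 1/t_biol = 1/65.9 + 1/193 = 0.020356 per hour.
t_eff = 65.9 × 193 / (65.9 + 193) ≈ 49.126 hours.

49.1 hours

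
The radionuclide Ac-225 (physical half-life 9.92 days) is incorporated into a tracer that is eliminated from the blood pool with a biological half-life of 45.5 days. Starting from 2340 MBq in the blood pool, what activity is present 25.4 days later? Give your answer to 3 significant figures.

1/t_eff = 1/t_phys + 1/t_biol = 1/9.92 + 1/45.5 = 0.12278 per day.
t_eff = 9.92 × 45.5 / (9.92 + 45.5) ≈ 8.1444 days.
Remaining = 2340 × (1/2)^(25.4/8.1444) = 2340 × (1/2)^3.1187 ≈ 269.39 MBq.

269 MBq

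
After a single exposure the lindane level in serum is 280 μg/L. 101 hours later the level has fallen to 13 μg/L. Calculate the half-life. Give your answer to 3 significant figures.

22.8 hours

A/A₀ = 13/280 ≈ 0.046429.
n = log₂(21.538) ≈ 4.4288 half-lives elapsed in 101 hours.
t½ = 101/4.4288 ≈ 22.805 hours.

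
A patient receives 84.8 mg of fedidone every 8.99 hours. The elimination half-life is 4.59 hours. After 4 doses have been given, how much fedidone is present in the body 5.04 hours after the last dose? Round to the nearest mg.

53 mg

The 4 doses were given 32.01, 23.02, 14.03, 5.04 hours ago.
Total = 84.8·(1/2)^(32.01/4.59) + 84.8·(1/2)^(23.02/4.59) + 84.8·(1/2)^(14.03/4.59) + 84.8·(1/2)^(5.04/4.59)
      = 0.67461 + 2.6221 + 10.192 + 39.614 ≈ 53.103 mg.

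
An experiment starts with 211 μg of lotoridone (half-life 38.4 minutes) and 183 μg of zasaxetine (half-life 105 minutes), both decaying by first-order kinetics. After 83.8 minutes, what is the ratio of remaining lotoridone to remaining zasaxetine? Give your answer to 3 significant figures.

lotoridone: 211 × (1/2)^(83.8/38.4) = 211 × (1/2)^2.1823 ≈ 46.489 μg.
zasaxetine: 183 × (1/2)^(83.8/105) = 183 × (1/2)^0.7981 ≈ 105.24 μg.
Ratio ≈ 46.489 / 105.24 ≈ 0.44172.

0.442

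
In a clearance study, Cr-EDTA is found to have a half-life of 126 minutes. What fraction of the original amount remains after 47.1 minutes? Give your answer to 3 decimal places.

0.772

n = 47.1/126 ≈ 0.37381 half-lives.
Fraction remaining = (1/2)^0.37381 ≈ 0.77174.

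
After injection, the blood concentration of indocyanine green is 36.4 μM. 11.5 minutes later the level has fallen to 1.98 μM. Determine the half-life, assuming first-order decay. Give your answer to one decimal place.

2.7 minutes

A/A₀ = 1.98/36.4 ≈ 0.054396.
n = log₂(18.384) ≈ 4.2004 half-lives elapsed in 11.5 minutes.
t½ = 11.5/4.2004 ≈ 2.7379 minutes.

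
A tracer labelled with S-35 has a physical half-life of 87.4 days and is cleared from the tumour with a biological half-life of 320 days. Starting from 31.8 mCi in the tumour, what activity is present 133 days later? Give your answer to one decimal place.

1/t_eff = 1/t_phys + 1/t_biol = 1/87.4 + 1/320 = 0.014567 per day.
t_eff = 87.4 × 320 / (87.4 + 320) ≈ 68.65 days.
Remaining = 31.8 × (1/2)^(133/68.65) = 31.8 × (1/2)^1.9374 ≈ 8.3028 mCi.

8.3 mCi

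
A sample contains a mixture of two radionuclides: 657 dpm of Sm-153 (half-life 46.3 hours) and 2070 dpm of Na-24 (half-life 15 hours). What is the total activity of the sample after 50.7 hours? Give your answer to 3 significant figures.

506 dpm

Sm-153: 657 × (1/2)^(50.7/46.3) = 657 × (1/2)^1.095 ≈ 307.56 dpm.
Na-24: 2070 × (1/2)^(50.7/15) = 2070 × (1/2)^3.38 ≈ 198.83 dpm.
Total = 307.56 + 198.83 ≈ 506.39 dpm.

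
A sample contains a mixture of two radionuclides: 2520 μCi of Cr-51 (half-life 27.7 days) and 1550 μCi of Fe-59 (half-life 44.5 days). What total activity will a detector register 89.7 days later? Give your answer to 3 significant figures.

650 μCi

Cr-51: 2520 × (1/2)^(89.7/27.7) = 2520 × (1/2)^3.2383 ≈ 267.05 μCi.
Fe-59: 1550 × (1/2)^(89.7/44.5) = 1550 × (1/2)^2.0157 ≈ 383.3 μCi.
Total = 267.05 + 383.3 ≈ 650.34 μCi.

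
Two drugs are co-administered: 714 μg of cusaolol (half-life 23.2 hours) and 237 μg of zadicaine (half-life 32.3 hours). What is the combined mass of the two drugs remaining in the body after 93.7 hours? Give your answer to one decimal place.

75.2 μg

cusaolol: 714 × (1/2)^(93.7/23.2) = 714 × (1/2)^4.0388 ≈ 43.441 μg.
zadicaine: 237 × (1/2)^(93.7/32.3) = 237 × (1/2)^2.9009 ≈ 31.731 μg.
Total = 43.441 + 31.731 ≈ 75.172 μg.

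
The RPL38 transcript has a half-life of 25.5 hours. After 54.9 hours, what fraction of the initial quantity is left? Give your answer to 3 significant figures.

n = 54.9/25.5 ≈ 2.1529 half-lives.
Fraction remaining = (1/2)^2.1529 ≈ 0.22485.

0.225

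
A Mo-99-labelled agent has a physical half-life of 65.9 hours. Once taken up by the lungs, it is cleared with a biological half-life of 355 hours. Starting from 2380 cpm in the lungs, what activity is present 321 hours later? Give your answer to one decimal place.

1/t_eff = 1/t_phys + 1/t_biol = 1/65.9 + 1/355 = 0.017991 per hour.
t_eff = 65.9 × 355 / (65.9 + 355) ≈ 55.582 hours.
Remaining = 2380 × (1/2)^(321/55.582) = 2380 × (1/2)^5.7752 ≈ 43.457 cpm.

43.5 cpm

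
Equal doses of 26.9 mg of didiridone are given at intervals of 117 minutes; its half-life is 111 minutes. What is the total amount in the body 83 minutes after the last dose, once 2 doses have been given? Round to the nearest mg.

24 mg

The 2 doses were given 200, 83 minutes ago.
Total = 26.9·(1/2)^(200/111) + 26.9·(1/2)^(83/111)
      = 7.7154 + 16.02 ≈ 23.735 mg.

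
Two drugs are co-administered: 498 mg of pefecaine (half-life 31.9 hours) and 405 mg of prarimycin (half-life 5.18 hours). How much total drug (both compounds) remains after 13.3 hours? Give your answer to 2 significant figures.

pefecaine: 498 × (1/2)^(13.3/31.9) = 498 × (1/2)^0.41693 ≈ 373.01 mg.
prarimycin: 405 × (1/2)^(13.3/5.18) = 405 × (1/2)^2.5676 ≈ 68.319 mg.
Total = 373.01 + 68.319 ≈ 441.33 mg.

440 mg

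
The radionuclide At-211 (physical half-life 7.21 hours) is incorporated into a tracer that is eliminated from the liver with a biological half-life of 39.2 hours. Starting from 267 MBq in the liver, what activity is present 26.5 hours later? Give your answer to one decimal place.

1/t_eff = 1/t_phys + 1/t_biol = 1/7.21 + 1/39.2 = 0.16421 per hour.
t_eff = 7.21 × 39.2 / (7.21 + 39.2) ≈ 6.0899 hours.
Remaining = 267 × (1/2)^(26.5/6.0899) = 267 × (1/2)^4.3515 ≈ 13.079 MBq.

13.1 MBq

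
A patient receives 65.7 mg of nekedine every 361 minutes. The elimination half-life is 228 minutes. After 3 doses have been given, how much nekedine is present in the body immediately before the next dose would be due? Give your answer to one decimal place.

The 3 doses were given 1083, 722, 361 minutes ago.
Total = 65.7·(1/2)^(1083/228) + 65.7·(1/2)^(722/228) + 65.7·(1/2)^(361/228)
      = 2.4416 + 7.3165 + 21.925 ≈ 31.683 mg.

31.7 mg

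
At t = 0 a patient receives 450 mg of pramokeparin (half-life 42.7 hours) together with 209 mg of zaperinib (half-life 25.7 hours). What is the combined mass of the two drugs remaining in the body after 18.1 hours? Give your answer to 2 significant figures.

pramokeparin: 450 × (1/2)^(18.1/42.7) = 450 × (1/2)^0.42389 ≈ 335.44 mg.
zaperinib: 209 × (1/2)^(18.1/25.7) = 209 × (1/2)^0.70428 ≈ 128.27 mg.
Total = 335.44 + 128.27 ≈ 463.71 mg.

460 mg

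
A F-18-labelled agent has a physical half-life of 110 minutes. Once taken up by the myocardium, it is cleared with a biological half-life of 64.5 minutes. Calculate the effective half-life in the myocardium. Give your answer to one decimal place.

1/t_eff = 1/t_phys + 1/t_biol = 1/110 + 1/64.5 = 0.024595 per minute.
t_eff = 110 × 64.5 / (110 + 64.5) ≈ 40.659 minutes.

40.7 minutes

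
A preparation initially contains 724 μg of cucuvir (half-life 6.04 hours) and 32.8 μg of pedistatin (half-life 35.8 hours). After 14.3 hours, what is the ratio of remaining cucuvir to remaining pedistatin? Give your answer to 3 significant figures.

cucuvir: 724 × (1/2)^(14.3/6.04) = 724 × (1/2)^2.3675 ≈ 140.29 μg.
pedistatin: 32.8 × (1/2)^(14.3/35.8) = 32.8 × (1/2)^0.39944 ≈ 24.867 μg.
Ratio ≈ 140.29 / 24.867 ≈ 5.6416.

5.64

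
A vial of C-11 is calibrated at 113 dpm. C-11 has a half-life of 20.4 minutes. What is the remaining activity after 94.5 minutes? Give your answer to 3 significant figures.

4.56 dpm

Number of half-lives: n = 94.5/20.4 ≈ 4.6324.
Remaining = 113 × (1/2)^4.6324 = 113 × 0.04032 ≈ 4.5562 dpm.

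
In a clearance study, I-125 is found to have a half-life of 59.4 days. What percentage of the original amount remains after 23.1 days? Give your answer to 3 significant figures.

n = 23.1/59.4 ≈ 0.38889 half-lives.
Fraction remaining = (1/2)^0.38889 ≈ 0.76372, i.e. 76.372%.

76.4%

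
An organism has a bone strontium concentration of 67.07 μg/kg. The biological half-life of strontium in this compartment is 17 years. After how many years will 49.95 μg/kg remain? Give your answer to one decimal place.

Fraction remaining = 49.95/67.07 ≈ 0.74474.
n = log₂(67.07/49.95) = ln(1.3427)/ln 2 ≈ 0.42518 half-lives.
t = n × t½ = 0.42518 × 17 ≈ 7.2281 years.

7.2 years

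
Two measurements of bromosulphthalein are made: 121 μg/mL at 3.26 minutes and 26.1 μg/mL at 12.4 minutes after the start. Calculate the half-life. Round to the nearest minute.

4 minutes

Over Δt = 12.4 − 3.26 = 9.14 minutes, the level fell by a factor of 121/26.1 ≈ 4.636.
n = log₂(4.636) ≈ 2.2129 half-lives, so t½ = 9.14/2.2129 ≈ 4.1304 minutes.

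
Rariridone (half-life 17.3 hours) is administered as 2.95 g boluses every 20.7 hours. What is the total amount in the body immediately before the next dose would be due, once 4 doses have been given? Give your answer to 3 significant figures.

2.20 g

The 4 doses were given 82.8, 62.1, 41.4, 20.7 hours ago.
Total = 2.95·(1/2)^(82.8/17.3) + 2.95·(1/2)^(62.1/17.3) + 2.95·(1/2)^(41.4/17.3) + 2.95·(1/2)^(20.7/17.3)
      = 0.10692 + 0.24505 + 0.56161 + 1.2872 ≈ 2.2007 g.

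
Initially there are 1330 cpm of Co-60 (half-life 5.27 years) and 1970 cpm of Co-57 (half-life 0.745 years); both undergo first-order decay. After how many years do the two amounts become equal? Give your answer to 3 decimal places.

Set 1330·(1/2)^(t/5.27) = 1970·(1/2)^(t/0.745).
Taking log₂: log₂(1330/1970) = t·(1/5.27 − 1/0.745).
log₂(0.67513) = -0.56677; 1/5.27 − 1/0.745 = -1.1525.
t = -0.56677 / -1.1525 ≈ 0.49176 years.

0.492 years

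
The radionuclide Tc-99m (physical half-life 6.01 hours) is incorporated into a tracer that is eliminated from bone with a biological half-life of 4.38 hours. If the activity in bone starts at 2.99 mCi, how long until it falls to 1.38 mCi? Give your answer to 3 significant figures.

2.83 hours

1/t_eff = 1/t_phys + 1/t_biol = 1/6.01 + 1/4.38 = 0.3947 per hour.
t_eff = 6.01 × 4.38 / (6.01 + 4.38) ≈ 2.5336 hours.
n = log₂(2.99/1.38) ≈ 1.1155; t = 1.1155 × 2.5336 ≈ 2.8261 hours.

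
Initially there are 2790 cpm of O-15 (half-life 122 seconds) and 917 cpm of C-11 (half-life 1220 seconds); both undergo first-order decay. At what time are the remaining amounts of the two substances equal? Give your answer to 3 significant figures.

Set 2790·(1/2)^(t/122) = 917·(1/2)^(t/1220).
Taking log₂: log₂(2790/917) = t·(1/122 − 1/1220).
log₂(3.0425) = 1.6053; 1/122 − 1/1220 = 0.007377.
t = 1.6053 / 0.007377 ≈ 217.6 seconds.

218 seconds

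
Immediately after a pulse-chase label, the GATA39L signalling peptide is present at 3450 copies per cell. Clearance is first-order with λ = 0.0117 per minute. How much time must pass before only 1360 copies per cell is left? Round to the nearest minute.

t½ = ln 2 / λ = 0.69315 / 0.0117 ≈ 59.243 minutes.
Fraction remaining = 1360/3450 ≈ 0.3942.
n = log₂(3450/1360) = ln(2.5368)/ln 2 ≈ 1.343 half-lives.
t = n × t½ = 1.343 × 59.243 ≈ 79.563 minutes.

80 minutes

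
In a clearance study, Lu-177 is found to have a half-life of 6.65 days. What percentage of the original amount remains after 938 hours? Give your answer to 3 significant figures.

1.70%

938 hours = 39.0833 days.
n = 39.0833/6.65 ≈ 5.8772 half-lives.
Fraction remaining = (1/2)^5.8772 ≈ 0.017013, i.e. 1.7013%.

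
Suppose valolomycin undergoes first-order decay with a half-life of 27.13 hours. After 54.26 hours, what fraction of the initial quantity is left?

n = 54.26/27.13 ≈ 2 half-lives.
Fraction remaining = (1/2)^2 ≈ 0.25.

0.25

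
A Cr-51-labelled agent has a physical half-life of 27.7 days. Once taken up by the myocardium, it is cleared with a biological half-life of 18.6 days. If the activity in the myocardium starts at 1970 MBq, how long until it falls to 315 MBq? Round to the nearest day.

29 days

1/t_eff = 1/t_phys + 1/t_biol = 1/27.7 + 1/18.6 = 0.089865 per day.
t_eff = 27.7 × 18.6 / (27.7 + 18.6) ≈ 11.128 days.
n = log₂(1970/315) ≈ 2.6448; t = 2.6448 × 11.128 ≈ 29.431 days.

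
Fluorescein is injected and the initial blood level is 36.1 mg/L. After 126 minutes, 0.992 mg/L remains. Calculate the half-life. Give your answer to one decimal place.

24.3 minutes

A/A₀ = 0.992/36.1 ≈ 0.027479.
n = log₂(36.391) ≈ 5.1855 half-lives elapsed in 126 minutes.
t½ = 126/5.1855 ≈ 24.298 minutes.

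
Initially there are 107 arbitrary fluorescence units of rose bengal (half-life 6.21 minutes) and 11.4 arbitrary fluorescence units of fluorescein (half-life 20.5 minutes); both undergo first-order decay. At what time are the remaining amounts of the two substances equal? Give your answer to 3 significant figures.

28.8 minutes

Set 107·(1/2)^(t/6.21) = 11.4·(1/2)^(t/20.5).
Taking log₂: log₂(107/11.4) = t·(1/6.21 − 1/20.5).
log₂(9.386) = 3.2305; 1/6.21 − 1/20.5 = 0.11225.
t = 3.2305 / 0.11225 ≈ 28.78 minutes.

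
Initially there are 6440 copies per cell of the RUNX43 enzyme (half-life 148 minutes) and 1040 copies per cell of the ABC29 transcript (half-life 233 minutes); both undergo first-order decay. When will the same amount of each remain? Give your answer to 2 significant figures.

1100 minutes

Set 6440·(1/2)^(t/148) = 1040·(1/2)^(t/233).
Taking log₂: log₂(6440/1040) = t·(1/148 − 1/233).
log₂(6.1923) = 2.6305; 1/148 − 1/233 = 0.0024649.
t = 2.6305 / 0.0024649 ≈ 1067.2 minutes.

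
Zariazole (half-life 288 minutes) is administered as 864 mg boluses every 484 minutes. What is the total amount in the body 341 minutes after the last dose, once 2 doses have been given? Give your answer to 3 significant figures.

499 mg

The 2 doses were given 825, 341 minutes ago.
Total = 864·(1/2)^(825/288) + 864·(1/2)^(341/288)
      = 118.63 + 380.26 ≈ 498.89 mg.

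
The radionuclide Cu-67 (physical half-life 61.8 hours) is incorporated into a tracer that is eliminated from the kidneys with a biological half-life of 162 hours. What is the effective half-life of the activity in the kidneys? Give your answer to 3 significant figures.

1/t_eff = 1/t_phys + 1/t_biol = 1/61.8 + 1/162 = 0.022354 per hour.
t_eff = 61.8 × 162 / (61.8 + 162) ≈ 44.735 hours.

44.7 hours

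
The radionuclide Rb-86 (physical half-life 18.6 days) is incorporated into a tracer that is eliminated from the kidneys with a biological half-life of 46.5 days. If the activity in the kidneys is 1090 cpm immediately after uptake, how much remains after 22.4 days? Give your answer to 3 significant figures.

1/t_eff = 1/t_phys + 1/t_biol = 1/18.6 + 1/46.5 = 0.075269 per day.
t_eff = 18.6 × 46.5 / (18.6 + 46.5) ≈ 13.286 days.
Remaining = 1090 × (1/2)^(22.4/13.286) = 1090 × (1/2)^1.686 ≈ 338.75 cpm.

339 cpm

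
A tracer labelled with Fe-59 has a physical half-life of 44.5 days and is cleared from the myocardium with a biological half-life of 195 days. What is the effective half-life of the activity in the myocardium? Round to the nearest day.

36 days

1/t_eff = 1/t_phys + 1/t_biol = 1/44.5 + 1/195 = 0.0276 per day.
t_eff = 44.5 × 195 / (44.5 + 195) ≈ 36.232 days.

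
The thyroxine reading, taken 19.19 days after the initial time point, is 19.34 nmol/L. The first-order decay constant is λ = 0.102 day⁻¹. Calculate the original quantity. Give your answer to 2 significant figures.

140 nmol/L

t½ = ln 2 / λ = 0.69315 / 0.102 ≈ 6.7956 days.
Number of half-lives elapsed: n = 19.19/6.7956 ≈ 2.8239.
A₀ = A × 2^n = 19.34 × 2^2.8239 = 19.34 × 7.0808 ≈ 136.94 nmol/L.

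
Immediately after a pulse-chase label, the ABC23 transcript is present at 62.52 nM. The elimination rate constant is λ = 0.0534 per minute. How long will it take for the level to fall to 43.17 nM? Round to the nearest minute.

t½ = ln 2 / λ = 0.69315 / 0.0534 ≈ 12.98 minutes.
Fraction remaining = 43.17/62.52 ≈ 0.6905.
n = log₂(62.52/43.17) = ln(1.4482)/ln 2 ≈ 0.53429 half-lives.
t = n × t½ = 0.53429 × 12.98 ≈ 6.9352 minutes.

7 minutes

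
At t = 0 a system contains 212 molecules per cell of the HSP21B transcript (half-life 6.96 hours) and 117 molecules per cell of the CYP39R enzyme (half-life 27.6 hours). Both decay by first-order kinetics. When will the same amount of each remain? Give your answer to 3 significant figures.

Set 212·(1/2)^(t/6.96) = 117·(1/2)^(t/27.6).
Taking log₂: log₂(212/117) = t·(1/6.96 − 1/27.6).
log₂(1.812) = 0.85756; 1/6.96 − 1/27.6 = 0.10745.
t = 0.85756 / 0.10745 ≈ 7.9813 hours.

7.98 hours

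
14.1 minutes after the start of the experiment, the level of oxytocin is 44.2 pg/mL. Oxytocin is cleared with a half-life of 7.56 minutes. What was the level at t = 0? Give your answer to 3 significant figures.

161 pg/mL

Number of half-lives elapsed: n = 14.1/7.56 ≈ 1.8651.
A₀ = A × 2^n = 44.2 × 2^1.8651 = 44.2 × 3.6429 ≈ 161.02 pg/mL.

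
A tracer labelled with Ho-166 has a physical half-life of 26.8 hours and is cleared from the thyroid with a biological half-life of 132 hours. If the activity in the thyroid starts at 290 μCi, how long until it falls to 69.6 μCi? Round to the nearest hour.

1/t_eff = 1/t_phys + 1/t_biol = 1/26.8 + 1/132 = 0.044889 per hour.
t_eff = 26.8 × 132 / (26.8 + 132) ≈ 22.277 hours.
n = log₂(290/69.6) ≈ 2.0589; t = 2.0589 × 22.277 ≈ 45.866 hours.

46 hours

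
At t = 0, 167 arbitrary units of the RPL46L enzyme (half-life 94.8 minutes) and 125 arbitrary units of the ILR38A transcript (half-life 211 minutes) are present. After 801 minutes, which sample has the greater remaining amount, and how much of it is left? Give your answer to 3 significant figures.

RPL46L enzyme: 167 × (1/2)^8.4494 ≈ 0.47775 arbitrary units.
ILR38A transcript: 125 × (1/2)^3.7962 ≈ 8.9978 arbitrary units.
ILR38A transcript has more remaining, at ≈ 8.9978 arbitrary units.

ILR38A transcript, 9.00 arbitrary units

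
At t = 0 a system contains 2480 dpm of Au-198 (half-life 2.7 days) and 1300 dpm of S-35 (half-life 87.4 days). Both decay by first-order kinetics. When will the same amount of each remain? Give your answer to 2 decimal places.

2.60 days

Set 2480·(1/2)^(t/2.7) = 1300·(1/2)^(t/87.4).
Taking log₂: log₂(2480/1300) = t·(1/2.7 − 1/87.4).
log₂(1.9077) = 0.93183; 1/2.7 − 1/87.4 = 0.35893.
t = 0.93183 / 0.35893 ≈ 2.5961 days.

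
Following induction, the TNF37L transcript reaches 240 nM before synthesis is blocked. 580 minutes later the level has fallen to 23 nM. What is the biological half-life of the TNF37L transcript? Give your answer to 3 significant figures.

A/A₀ = 23/240 ≈ 0.095833.
n = log₂(10.435) ≈ 3.3833 half-lives elapsed in 580 minutes.
t½ = 580/3.3833 ≈ 171.43 minutes.

171 minutes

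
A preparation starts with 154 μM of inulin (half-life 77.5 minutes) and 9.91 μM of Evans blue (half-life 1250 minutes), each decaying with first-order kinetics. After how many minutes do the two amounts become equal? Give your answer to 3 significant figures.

327 minutes

Set 154·(1/2)^(t/77.5) = 9.91·(1/2)^(t/1250).
Taking log₂: log₂(154/9.91) = t·(1/77.5 − 1/1250).
log₂(15.54) = 3.9579; 1/77.5 − 1/1250 = 0.012103.
t = 3.9579 / 0.012103 ≈ 327.01 minutes.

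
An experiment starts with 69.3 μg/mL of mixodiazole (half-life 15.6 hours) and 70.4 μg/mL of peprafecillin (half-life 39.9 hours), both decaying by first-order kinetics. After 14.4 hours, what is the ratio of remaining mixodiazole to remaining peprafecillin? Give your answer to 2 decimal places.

0.67

mixodiazole: 69.3 × (1/2)^(14.4/15.6) = 69.3 × (1/2)^0.92308 ≈ 36.548 μg/mL.
peprafecillin: 70.4 × (1/2)^(14.4/39.9) = 70.4 × (1/2)^0.3609 ≈ 54.819 μg/mL.
Ratio ≈ 36.548 / 54.819 ≈ 0.6667.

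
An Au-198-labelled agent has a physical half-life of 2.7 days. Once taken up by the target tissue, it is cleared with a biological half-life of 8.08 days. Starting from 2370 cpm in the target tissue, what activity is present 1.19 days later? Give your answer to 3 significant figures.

1/t_eff = 1/t_phys + 1/t_biol = 1/2.7 + 1/8.08 = 0.49413 per day.
t_eff = 2.7 × 8.08 / (2.7 + 8.08) ≈ 2.0237 days.
Remaining = 2370 × (1/2)^(1.19/2.0237) = 2370 × (1/2)^0.58802 ≈ 1576.7 cpm.

1580 cpm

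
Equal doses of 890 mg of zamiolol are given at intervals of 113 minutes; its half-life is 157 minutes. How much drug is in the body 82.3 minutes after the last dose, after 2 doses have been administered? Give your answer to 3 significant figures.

995 mg

The 2 doses were given 195.3, 82.3 minutes ago.
Total = 890·(1/2)^(195.3/157) + 890·(1/2)^(82.3/157)
      = 375.77 + 618.86 ≈ 994.63 mg.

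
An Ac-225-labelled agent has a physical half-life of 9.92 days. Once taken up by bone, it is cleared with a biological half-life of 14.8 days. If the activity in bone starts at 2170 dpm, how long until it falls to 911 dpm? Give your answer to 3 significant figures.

1/t_eff = 1/t_phys + 1/t_biol = 1/9.92 + 1/14.8 = 0.16837 per day.
t_eff = 9.92 × 14.8 / (9.92 + 14.8) ≈ 5.9392 days.
n = log₂(2170/911) ≈ 1.2522; t = 1.2522 × 5.9392 ≈ 7.4368 days.

7.44 days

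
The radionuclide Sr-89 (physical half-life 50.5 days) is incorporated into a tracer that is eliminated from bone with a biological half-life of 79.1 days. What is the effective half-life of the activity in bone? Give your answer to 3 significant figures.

30.8 days

1/t_eff = 1/t_phys + 1/t_biol = 1/50.5 + 1/79.1 = 0.032444 per day.
t_eff = 50.5 × 79.1 / (50.5 + 79.1) ≈ 30.822 days.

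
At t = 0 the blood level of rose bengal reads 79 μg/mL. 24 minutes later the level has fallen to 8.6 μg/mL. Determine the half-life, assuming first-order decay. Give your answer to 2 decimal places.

A/A₀ = 8.6/79 ≈ 0.10886.
n = log₂(9.186) ≈ 3.1994 half-lives elapsed in 24 minutes.
t½ = 24/3.1994 ≈ 7.5013 minutes.

7.50 minutes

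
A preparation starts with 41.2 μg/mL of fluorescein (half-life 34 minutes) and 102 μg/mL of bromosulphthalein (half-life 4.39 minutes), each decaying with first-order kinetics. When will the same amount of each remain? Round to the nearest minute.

Set 41.2·(1/2)^(t/34) = 102·(1/2)^(t/4.39).
Taking log₂: log₂(41.2/102) = t·(1/34 − 1/4.39).
log₂(0.40392) = -1.3079; 1/34 − 1/4.39 = -0.19838.
t = -1.3079 / -0.19838 ≈ 6.5927 minutes.

7 minutes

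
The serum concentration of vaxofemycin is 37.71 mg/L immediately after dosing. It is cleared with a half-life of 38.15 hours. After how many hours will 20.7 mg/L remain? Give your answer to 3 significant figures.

Fraction remaining = 20.7/37.71 ≈ 0.54893.
n = log₂(37.71/20.7) = ln(1.8217)/ln 2 ≈ 0.86532 half-lives.
t = n × t½ = 0.86532 × 38.15 ≈ 33.012 hours.

33.0 hours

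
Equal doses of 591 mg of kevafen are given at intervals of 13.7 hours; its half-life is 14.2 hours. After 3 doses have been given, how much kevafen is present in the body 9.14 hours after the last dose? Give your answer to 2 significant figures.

The 3 doses were given 36.54, 22.84, 9.14 hours ago.
Total = 591·(1/2)^(36.54/14.2) + 591·(1/2)^(22.84/14.2) + 591·(1/2)^(9.14/14.2)
      = 99.304 + 193.82 + 378.29 ≈ 671.41 mg.

670 mg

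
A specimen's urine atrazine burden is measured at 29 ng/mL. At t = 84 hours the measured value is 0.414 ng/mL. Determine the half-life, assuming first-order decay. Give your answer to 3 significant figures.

A/A₀ = 0.414/29 ≈ 0.014276.
n = log₂(70.048) ≈ 6.1303 half-lives elapsed in 84 hours.
t½ = 84/6.1303 ≈ 13.702 hours.

13.7 hours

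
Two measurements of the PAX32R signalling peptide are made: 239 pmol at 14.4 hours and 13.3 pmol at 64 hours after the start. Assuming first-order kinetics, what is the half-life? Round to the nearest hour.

12 hours

Over Δt = 64 − 14.4 = 49.6 hours, the level fell by a factor of 239/13.3 ≈ 17.97.
n = log₂(17.97) ≈ 4.1675 half-lives, so t½ = 49.6/4.1675 ≈ 11.902 hours.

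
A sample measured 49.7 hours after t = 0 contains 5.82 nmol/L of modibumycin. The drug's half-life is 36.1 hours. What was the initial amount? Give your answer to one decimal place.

Number of half-lives elapsed: n = 49.7/36.1 ≈ 1.3767.
A₀ = A × 2^n = 5.82 × 2^1.3767 = 5.82 × 2.5968 ≈ 15.113 nmol/L.

15.1 nmol/L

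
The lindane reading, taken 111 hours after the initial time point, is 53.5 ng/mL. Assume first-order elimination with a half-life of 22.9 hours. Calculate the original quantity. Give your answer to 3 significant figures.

1540 ng/mL

Number of half-lives elapsed: n = 111/22.9 ≈ 4.8472.
A₀ = A × 2^n = 53.5 × 2^4.8472 = 53.5 × 28.783 ≈ 1539.9 ng/mL.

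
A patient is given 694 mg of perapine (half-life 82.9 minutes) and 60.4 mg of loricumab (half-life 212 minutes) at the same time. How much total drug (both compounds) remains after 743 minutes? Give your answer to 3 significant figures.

perapine: 694 × (1/2)^(743/82.9) = 694 × (1/2)^8.9626 ≈ 1.3911 mg.
loricumab: 60.4 × (1/2)^(743/212) = 60.4 × (1/2)^3.5047 ≈ 5.3212 mg.
Total = 1.3911 + 5.3212 ≈ 6.7123 mg.

6.71 mg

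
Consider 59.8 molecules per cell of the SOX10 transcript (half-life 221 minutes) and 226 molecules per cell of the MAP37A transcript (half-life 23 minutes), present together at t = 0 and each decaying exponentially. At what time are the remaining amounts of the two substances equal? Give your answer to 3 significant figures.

Set 59.8·(1/2)^(t/221) = 226·(1/2)^(t/23).
Taking log₂: log₂(59.8/226) = t·(1/221 − 1/23).
log₂(0.2646) = -1.9181; 1/221 − 1/23 = -0.038953.
t = -1.9181 / -0.038953 ≈ 49.241 minutes.

49.2 minutes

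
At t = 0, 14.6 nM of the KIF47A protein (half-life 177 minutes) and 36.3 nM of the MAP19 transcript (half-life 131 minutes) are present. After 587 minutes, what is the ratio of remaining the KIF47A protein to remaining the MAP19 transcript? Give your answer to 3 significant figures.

0.902

KIF47A protein: 14.6 × (1/2)^(587/177) = 14.6 × (1/2)^3.3164 ≈ 1.4656 nM.
MAP19 transcript: 36.3 × (1/2)^(587/131) = 36.3 × (1/2)^4.4809 ≈ 1.6256 nM.
Ratio ≈ 1.4656 / 1.6256 ≈ 0.90158.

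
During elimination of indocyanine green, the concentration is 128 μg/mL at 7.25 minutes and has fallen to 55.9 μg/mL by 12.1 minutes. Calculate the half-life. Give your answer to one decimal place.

Over Δt = 12.1 − 7.25 = 4.85 minutes, the level fell by a factor of 128/55.9 ≈ 2.2898.
n = log₂(2.2898) ≈ 1.1952 half-lives, so t½ = 4.85/1.1952 ≈ 4.0578 minutes.

4.1 minutes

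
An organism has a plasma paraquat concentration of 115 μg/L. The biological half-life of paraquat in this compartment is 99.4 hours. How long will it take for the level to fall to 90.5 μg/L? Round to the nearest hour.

Fraction remaining = 90.5/115 ≈ 0.78696.
n = log₂(115/90.5) = ln(1.2707)/ln 2 ≈ 0.34564 half-lives.
t = n × t½ = 0.34564 × 99.4 ≈ 34.357 hours.

34 hours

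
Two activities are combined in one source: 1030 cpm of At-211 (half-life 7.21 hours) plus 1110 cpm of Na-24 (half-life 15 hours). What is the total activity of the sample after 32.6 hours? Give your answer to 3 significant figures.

291 cpm

At-211: 1030 × (1/2)^(32.6/7.21) = 1030 × (1/2)^4.5215 ≈ 44.847 cpm.
Na-24: 1110 × (1/2)^(32.6/15) = 1110 × (1/2)^2.1733 ≈ 246.08 cpm.
Total = 44.847 + 246.08 ≈ 290.93 cpm.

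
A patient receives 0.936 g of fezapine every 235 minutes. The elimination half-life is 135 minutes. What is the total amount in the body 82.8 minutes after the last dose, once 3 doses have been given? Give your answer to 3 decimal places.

The 3 doses were given 552.8, 317.8, 82.8 minutes ago.
Total = 0.936·(1/2)^(552.8/135) + 0.936·(1/2)^(317.8/135) + 0.936·(1/2)^(82.8/135)
      = 0.054779 + 0.18307 + 0.61185 ≈ 0.8497 g.

0.850 g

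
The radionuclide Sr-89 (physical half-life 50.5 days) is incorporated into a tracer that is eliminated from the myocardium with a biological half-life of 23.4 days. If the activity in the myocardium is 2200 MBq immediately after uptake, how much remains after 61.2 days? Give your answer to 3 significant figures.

1/t_eff = 1/t_phys + 1/t_biol = 1/50.5 + 1/23.4 = 0.062537 per day.
t_eff = 50.5 × 23.4 / (50.5 + 23.4) ≈ 15.991 days.
Remaining = 2200 × (1/2)^(61.2/15.991) = 2200 × (1/2)^3.8273 ≈ 154.99 MBq.

155 MBq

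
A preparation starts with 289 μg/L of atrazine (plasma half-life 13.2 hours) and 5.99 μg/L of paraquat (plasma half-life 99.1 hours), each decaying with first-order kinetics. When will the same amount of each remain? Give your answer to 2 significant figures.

85 hours

Set 289·(1/2)^(t/13.2) = 5.99·(1/2)^(t/99.1).
Taking log₂: log₂(289/5.99) = t·(1/13.2 − 1/99.1).
log₂(48.247) = 5.5924; 1/13.2 − 1/99.1 = 0.065667.
t = 5.5924 / 0.065667 ≈ 85.163 hours.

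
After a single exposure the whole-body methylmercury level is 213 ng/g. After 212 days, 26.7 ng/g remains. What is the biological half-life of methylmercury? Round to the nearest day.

71 days

A/A₀ = 26.7/213 ≈ 0.12535.
n = log₂(7.9775) ≈ 2.9959 half-lives elapsed in 212 days.
t½ = 212/2.9959 ≈ 70.762 days.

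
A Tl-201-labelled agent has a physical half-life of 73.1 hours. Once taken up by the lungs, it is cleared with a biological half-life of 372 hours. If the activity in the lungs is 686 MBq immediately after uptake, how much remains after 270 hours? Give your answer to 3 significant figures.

32.1 MBq

1/t_eff = 1/t_phys + 1/t_biol = 1/73.1 + 1/372 = 0.016368 per hour.
t_eff = 73.1 × 372 / (73.1 + 372) ≈ 61.095 hours.
Remaining = 686 × (1/2)^(270/61.095) = 686 × (1/2)^4.4194 ≈ 32.06 MBq.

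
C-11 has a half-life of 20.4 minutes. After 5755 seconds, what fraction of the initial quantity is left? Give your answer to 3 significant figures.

0.0384

5755 seconds = 95.9167 minutes.
n = 95.9167/20.4 ≈ 4.7018 half-lives.
Fraction remaining = (1/2)^4.7018 ≈ 0.038425.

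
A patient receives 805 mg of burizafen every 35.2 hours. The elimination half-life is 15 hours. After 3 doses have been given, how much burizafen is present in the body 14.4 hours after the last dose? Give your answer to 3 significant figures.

511 mg

The 3 doses were given 84.8, 49.6, 14.4 hours ago.
Total = 805·(1/2)^(84.8/15) + 805·(1/2)^(49.6/15) + 805·(1/2)^(14.4/15)
      = 15.995 + 81.356 + 413.82 ≈ 511.17 mg.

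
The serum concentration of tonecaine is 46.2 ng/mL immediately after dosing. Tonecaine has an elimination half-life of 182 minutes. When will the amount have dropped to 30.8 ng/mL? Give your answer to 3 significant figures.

106 minutes

Fraction remaining = 30.8/46.2 ≈ 0.66667.
n = log₂(46.2/30.8) = ln(1.5)/ln 2 ≈ 0.58496 half-lives.
t = n × t½ = 0.58496 × 182 ≈ 106.46 minutes.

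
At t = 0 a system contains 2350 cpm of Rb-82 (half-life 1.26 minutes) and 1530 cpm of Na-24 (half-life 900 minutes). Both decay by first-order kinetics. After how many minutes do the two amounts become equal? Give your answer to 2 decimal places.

Set 2350·(1/2)^(t/1.26) = 1530·(1/2)^(t/900).
Taking log₂: log₂(2350/1530) = t·(1/1.26 − 1/900).
log₂(1.5359) = 0.61913; 1/1.26 − 1/900 = 0.79254.
t = 0.61913 / 0.79254 ≈ 0.7812 minutes.

0.78 minutes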